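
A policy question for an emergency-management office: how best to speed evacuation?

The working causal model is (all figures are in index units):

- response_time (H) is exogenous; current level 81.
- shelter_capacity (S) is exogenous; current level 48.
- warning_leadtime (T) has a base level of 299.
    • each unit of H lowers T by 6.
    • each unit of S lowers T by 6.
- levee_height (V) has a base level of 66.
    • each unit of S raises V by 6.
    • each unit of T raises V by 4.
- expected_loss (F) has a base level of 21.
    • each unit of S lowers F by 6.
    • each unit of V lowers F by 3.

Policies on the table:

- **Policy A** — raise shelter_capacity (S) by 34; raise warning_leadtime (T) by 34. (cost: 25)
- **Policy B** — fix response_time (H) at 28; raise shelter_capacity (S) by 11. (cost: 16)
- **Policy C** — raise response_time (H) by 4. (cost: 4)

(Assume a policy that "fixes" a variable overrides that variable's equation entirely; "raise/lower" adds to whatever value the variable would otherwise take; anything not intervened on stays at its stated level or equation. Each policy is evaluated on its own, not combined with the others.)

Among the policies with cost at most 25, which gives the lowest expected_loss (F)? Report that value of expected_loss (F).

Policy A (S + 34, T + 34):
  H = 81
  S = 48 + 34 = 82
  T = 299 − 6·81 − 6·82 (+34 from intervention) = -645
  V = 66 + 6·82 + 4·(-645) = -2022
  F = 21 − 6·82 − 3·(-2022) = 5595
Policy B (H := 28, S + 11):
  H = 28
  S = 48 + 11 = 59
  T = 299 − 6·28 − 6·59 = -223
  V = 66 + 6·59 + 4·(-223) = -472
  F = 21 − 6·59 − 3·(-472) = 1083
Policy C (H + 4):
  H = 81 + 4 = 85
  S = 48
  T = 299 − 6·85 − 6·48 = -499
  V = 66 + 6·48 + 4·(-499) = -1642
  F = 21 − 6·48 − 3·(-1642) = 4659
Comparing — Policy A: F=5595, Policy B: F=1083, Policy C: F=4659. Lowest is 1083 (Policy B).

1083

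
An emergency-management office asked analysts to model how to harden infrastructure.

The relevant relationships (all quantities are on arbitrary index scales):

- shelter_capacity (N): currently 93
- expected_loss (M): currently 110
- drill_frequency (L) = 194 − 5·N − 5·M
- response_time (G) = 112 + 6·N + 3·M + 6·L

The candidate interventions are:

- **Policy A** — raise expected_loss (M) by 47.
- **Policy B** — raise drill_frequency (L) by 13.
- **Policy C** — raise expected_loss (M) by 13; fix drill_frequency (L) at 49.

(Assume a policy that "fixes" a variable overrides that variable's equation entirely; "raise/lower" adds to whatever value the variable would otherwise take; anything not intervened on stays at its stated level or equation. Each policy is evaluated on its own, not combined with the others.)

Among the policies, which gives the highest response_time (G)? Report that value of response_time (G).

Policy A (M + 47):
  N = 93
  M = 110 + 47 = 157
  L = 194 − 5·93 − 5·157 = -1056
  G = 112 + 6·93 + 3·157 + 6·(-1056) = -5195
Policy B (L + 13):
  N = 93
  M = 110
  L = 194 − 5·93 − 5·110 (+13 from intervention) = -808
  G = 112 + 6·93 + 3·110 + 6·(-808) = -3848
Policy C (M + 13, L := 49):
  N = 93
  M = 110 + 13 = 123
  L = 49
  G = 112 + 6·93 + 3·123 + 6·49 = 1333
Comparing — Policy A: G=-5195, Policy B: G=-3848, Policy C: G=1333. Highest is 1333 (Policy C).

1333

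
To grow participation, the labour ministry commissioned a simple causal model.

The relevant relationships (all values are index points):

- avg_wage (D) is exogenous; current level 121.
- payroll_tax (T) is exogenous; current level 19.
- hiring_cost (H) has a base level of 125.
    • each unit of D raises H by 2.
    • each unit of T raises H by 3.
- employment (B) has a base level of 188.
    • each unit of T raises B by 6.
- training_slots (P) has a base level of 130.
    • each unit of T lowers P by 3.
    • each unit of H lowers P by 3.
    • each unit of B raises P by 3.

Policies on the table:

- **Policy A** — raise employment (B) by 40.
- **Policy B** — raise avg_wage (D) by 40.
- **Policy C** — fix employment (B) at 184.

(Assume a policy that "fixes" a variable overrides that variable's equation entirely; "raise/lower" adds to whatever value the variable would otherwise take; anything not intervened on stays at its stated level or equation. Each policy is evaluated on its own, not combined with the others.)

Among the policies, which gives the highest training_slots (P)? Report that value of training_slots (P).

Policy A (B + 40):
  D = 121
  T = 19
  H = 125 + 2·121 + 3·19 = 424
  B = 188 + 6·19 (+40 from intervention) = 342
  P = 130 − 3·19 − 3·424 + 3·342 = -173
Policy B (D + 40):
  D = 121 + 40 = 161
  T = 19
  H = 125 + 2·161 + 3·19 = 504
  B = 188 + 6·19 = 302
  P = 130 − 3·19 − 3·504 + 3·302 = -533
Policy C (B := 184):
  D = 121
  T = 19
  H = 125 + 2·121 + 3·19 = 424
  B = 184
  P = 130 − 3·19 − 3·424 + 3·184 = -647
Comparing — Policy A: P=-173, Policy B: P=-533, Policy C: P=-647. Highest is -173 (Policy A).

-173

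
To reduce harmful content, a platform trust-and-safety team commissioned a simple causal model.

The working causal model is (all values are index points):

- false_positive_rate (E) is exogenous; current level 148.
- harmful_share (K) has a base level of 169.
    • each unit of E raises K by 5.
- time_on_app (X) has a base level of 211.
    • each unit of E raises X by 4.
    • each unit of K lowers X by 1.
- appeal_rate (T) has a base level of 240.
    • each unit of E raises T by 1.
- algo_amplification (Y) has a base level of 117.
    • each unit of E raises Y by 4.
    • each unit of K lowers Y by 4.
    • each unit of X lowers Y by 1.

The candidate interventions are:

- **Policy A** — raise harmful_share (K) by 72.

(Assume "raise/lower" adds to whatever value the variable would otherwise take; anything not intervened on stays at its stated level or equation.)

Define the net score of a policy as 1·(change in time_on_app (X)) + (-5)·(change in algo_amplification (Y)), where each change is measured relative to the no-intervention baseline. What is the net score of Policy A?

1008

Baseline:
  E = 148
  K = 169 + 5·148 = 909
  X = 211 + 4·148 − 909 = -106
  Y = 117 + 4·148 − 4·909 − (-106) = -2821
Policy A (K + 72):
  E = 148
  K = 169 + 5·148 (+72 from intervention) = 981
  X = 211 + 4·148 − 981 = -178
  Y = 117 + 4·148 − 4·981 − (-178) = -3037
ΔX = -178 − (-106) = -72; ΔY = -3037 − (-2821) = -216
Score = 1·(-72) + (-5)·(-216) = 1008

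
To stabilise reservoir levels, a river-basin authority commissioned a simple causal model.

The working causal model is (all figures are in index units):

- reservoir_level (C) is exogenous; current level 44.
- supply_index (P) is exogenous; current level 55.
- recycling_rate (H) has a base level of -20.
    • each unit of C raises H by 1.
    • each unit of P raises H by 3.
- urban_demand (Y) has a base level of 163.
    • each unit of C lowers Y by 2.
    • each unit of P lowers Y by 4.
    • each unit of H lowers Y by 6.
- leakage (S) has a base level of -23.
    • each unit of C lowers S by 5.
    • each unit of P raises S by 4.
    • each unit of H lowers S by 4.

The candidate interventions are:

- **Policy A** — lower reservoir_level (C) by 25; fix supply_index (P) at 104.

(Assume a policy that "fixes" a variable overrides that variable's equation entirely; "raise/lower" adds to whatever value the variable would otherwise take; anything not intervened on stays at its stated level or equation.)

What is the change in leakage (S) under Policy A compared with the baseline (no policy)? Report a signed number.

-167

Baseline:
  C = 44
  P = 55
  H = -20 + 44 + 3·55 = 189
  S = -23 − 5·44 + 4·55 − 4·189 = -779
Policy A (C − 25, P := 104):
  C = 44 − 25 = 19
  P = 104
  H = -20 + 19 + 3·104 = 311
  S = -23 − 5·19 + 4·104 − 4·311 = -946
Change in S: -946 − (-779) = -167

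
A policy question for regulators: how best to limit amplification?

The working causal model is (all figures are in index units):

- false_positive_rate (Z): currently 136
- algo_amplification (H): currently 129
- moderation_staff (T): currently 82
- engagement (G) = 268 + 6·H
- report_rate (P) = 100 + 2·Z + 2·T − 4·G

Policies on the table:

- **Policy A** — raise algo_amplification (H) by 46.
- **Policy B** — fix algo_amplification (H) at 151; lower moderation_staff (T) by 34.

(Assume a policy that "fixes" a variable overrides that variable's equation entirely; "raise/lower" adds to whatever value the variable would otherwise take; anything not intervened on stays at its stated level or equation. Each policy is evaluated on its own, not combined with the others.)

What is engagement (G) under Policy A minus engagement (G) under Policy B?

144

Policy A (H + 46):
  H = 129 + 46 = 175
  G = 268 + 6·175 = 1318
Policy B (H := 151, T − 34):
  H = 151
  G = 268 + 6·151 = 1174
G: 1318 − 1174 = 144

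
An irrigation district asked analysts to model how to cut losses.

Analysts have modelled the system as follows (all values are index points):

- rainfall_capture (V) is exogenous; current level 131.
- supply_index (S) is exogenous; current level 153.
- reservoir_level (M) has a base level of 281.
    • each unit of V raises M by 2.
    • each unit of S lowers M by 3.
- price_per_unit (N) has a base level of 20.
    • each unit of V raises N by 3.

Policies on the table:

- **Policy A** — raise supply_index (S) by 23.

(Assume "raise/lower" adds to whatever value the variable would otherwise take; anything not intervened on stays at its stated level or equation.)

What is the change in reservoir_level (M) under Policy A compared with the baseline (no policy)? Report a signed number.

-69

Baseline:
  V = 131
  S = 153
  M = 281 + 2·131 − 3·153 = 84
Policy A (S + 23):
  V = 131
  S = 153 + 23 = 176
  M = 281 + 2·131 − 3·176 = 15
Change in M: 15 − 84 = -69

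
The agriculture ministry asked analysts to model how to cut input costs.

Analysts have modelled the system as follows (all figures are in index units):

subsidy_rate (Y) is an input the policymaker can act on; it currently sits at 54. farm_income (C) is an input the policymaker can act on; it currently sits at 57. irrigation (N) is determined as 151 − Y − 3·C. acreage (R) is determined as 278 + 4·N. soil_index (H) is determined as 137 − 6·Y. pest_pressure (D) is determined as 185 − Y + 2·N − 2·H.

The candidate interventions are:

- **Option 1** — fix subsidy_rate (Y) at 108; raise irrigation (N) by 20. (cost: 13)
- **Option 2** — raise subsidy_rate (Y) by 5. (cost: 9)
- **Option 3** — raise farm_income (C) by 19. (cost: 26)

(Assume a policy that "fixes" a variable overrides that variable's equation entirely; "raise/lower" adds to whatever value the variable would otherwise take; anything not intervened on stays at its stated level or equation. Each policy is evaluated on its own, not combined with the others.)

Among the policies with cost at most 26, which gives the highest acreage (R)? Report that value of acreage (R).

Option 1 (Y := 108, N + 20):
  Y = 108
  C = 57
  N = 151 − 108 − 3·57 (+20 from intervention) = -108
  R = 278 + 4·(-108) = -154
Option 2 (Y + 5):
  Y = 54 + 5 = 59
  C = 57
  N = 151 − 59 − 3·57 = -79
  R = 278 + 4·(-79) = -38
Option 3 (C + 19):
  Y = 54
  C = 57 + 19 = 76
  N = 151 − 54 − 3·76 = -131
  R = 278 + 4·(-131) = -246
Comparing — Option 1: R=-154, Option 2: R=-38, Option 3: R=-246. Highest is -38 (Option 2).

-38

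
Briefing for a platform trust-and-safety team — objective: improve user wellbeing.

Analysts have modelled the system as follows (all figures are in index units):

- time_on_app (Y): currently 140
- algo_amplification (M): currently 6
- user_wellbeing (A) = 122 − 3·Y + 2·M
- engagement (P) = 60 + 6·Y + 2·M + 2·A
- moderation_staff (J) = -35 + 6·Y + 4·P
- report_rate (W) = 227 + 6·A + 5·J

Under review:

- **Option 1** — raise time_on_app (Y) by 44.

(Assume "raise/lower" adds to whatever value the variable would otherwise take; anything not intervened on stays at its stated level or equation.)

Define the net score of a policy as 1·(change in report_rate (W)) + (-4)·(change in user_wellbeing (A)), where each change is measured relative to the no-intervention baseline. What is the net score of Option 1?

1056

Baseline:
  Y = 140
  M = 6
  A = 122 − 3·140 + 2·6 = -286
  P = 60 + 6·140 + 2·6 + 2·(-286) = 340
  J = -35 + 6·140 + 4·340 = 2165
  W = 227 + 6·(-286) + 5·2165 = 9336
Option 1 (Y + 44):
  Y = 140 + 44 = 184
  M = 6
  A = 122 − 3·184 + 2·6 = -418
  P = 60 + 6·184 + 2·6 + 2·(-418) = 340
  J = -35 + 6·184 + 4·340 = 2429
  W = 227 + 6·(-418) + 5·2429 = 9864
ΔW = 9864 − 9336 = 528; ΔA = -418 − (-286) = -132
Score = 1·528 + (-4)·(-132) = 1056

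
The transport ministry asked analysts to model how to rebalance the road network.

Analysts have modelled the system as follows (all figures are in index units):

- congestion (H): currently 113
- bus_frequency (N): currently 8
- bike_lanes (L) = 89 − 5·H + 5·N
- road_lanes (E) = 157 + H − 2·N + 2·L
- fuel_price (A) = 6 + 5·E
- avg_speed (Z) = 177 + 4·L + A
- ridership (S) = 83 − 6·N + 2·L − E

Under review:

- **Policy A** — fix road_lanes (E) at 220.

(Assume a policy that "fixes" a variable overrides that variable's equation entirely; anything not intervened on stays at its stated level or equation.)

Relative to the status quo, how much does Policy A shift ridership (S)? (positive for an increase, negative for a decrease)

-838

Baseline:
  H = 113
  N = 8
  L = 89 − 5·113 + 5·8 = -436
  E = 157 + 113 − 2·8 + 2·(-436) = -618
  S = 83 − 6·8 + 2·(-436) − (-618) = -219
Policy A (E := 220):
  H = 113
  N = 8
  L = 89 − 5·113 + 5·8 = -436
  E = 220
  S = 83 − 6·8 + 2·(-436) − 220 = -1057
Change in S: -1057 − (-219) = -838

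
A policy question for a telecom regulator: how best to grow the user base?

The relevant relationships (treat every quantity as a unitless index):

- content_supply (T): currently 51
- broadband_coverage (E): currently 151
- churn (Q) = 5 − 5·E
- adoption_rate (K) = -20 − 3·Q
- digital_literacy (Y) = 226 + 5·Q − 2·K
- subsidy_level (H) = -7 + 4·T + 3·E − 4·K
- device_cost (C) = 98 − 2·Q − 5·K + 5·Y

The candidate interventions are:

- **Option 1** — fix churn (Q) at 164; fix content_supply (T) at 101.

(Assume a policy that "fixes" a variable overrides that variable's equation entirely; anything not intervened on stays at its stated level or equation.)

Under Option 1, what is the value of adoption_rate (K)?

-512

Option 1 (Q := 164, T := 101):
  E = 151
  Q = 164
  K = -20 − 3·164 = -512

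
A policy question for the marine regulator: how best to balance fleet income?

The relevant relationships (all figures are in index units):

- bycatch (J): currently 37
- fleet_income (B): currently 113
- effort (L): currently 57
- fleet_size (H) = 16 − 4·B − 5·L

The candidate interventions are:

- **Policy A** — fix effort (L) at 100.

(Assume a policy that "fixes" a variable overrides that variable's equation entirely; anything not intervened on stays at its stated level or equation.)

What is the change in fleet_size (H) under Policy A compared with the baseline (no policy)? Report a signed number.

Baseline:
  B = 113
  L = 57
  H = 16 − 4·113 − 5·57 = -721
Policy A (L := 100):
  B = 113
  L = 100
  H = 16 − 4·113 − 5·100 = -936
Change in H: -936 − (-721) = -215

-215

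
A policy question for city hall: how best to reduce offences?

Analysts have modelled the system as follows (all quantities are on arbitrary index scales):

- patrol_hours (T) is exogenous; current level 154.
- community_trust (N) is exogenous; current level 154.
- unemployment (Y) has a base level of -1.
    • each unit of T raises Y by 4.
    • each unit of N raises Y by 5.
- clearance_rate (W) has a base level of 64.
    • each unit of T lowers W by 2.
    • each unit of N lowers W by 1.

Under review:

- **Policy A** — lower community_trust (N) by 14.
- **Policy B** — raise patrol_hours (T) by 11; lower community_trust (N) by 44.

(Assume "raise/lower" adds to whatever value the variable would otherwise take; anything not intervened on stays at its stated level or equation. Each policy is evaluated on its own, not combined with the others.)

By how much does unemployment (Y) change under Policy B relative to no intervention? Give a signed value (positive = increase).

Baseline:
  T = 154
  N = 154
  Y = -1 + 4·154 + 5·154 = 1385
Policy B (T + 11, N − 44):
  T = 154 + 11 = 165
  N = 154 − 44 = 110
  Y = -1 + 4·165 + 5·110 = 1209
Change in Y: 1209 − 1385 = -176

-176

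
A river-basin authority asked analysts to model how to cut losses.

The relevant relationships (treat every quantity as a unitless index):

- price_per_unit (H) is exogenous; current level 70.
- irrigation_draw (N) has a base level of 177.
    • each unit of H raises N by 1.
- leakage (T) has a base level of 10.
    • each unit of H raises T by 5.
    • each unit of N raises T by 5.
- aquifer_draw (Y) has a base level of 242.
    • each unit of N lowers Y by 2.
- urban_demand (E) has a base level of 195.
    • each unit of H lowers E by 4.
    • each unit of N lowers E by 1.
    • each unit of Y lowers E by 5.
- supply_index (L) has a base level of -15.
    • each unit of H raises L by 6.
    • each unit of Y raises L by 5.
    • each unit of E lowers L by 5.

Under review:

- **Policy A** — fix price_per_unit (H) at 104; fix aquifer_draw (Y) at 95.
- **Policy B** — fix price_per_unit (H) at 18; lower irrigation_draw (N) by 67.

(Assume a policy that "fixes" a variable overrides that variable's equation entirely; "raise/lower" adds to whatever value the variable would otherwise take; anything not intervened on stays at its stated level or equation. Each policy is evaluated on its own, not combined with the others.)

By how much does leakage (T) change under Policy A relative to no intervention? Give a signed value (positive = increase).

Baseline:
  H = 70
  N = 177 + 70 = 247
  T = 10 + 5·70 + 5·247 = 1595
Policy A (H := 104, Y := 95):
  H = 104
  N = 177 + 104 = 281
  T = 10 + 5·104 + 5·281 = 1935
Change in T: 1935 − 1595 = 340

340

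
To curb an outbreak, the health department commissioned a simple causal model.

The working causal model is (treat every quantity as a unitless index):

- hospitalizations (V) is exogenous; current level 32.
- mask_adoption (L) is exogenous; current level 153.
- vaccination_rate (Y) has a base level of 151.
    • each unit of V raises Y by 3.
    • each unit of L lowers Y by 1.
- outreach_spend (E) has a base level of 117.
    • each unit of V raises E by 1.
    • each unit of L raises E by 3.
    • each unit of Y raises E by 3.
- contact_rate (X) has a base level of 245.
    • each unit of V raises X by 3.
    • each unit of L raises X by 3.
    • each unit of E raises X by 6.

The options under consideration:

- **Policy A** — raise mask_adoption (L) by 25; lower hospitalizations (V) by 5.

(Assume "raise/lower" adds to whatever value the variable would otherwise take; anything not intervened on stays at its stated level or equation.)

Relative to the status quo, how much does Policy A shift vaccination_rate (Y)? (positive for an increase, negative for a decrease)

Baseline:
  V = 32
  L = 153
  Y = 151 + 3·32 − 153 = 94
Policy A (L + 25, V − 5):
  V = 32 − 5 = 27
  L = 153 + 25 = 178
  Y = 151 + 3·27 − 178 = 54
Change in Y: 54 − 94 = -40

-40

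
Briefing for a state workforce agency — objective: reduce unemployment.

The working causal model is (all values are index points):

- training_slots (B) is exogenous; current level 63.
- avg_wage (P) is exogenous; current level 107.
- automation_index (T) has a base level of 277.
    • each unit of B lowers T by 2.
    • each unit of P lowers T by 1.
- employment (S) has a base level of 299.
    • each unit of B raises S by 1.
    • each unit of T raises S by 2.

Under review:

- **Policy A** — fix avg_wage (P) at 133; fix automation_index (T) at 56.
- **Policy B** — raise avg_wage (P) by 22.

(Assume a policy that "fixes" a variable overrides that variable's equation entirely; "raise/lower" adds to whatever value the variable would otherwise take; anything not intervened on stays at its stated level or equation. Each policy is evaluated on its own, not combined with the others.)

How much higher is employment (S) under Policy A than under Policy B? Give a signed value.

68

Policy A (P := 133, T := 56):
  B = 63
  P = 133
  T = 56
  S = 299 + 63 + 2·56 = 474
Policy B (P + 22):
  B = 63
  P = 107 + 22 = 129
  T = 277 − 2·63 − 129 = 22
  S = 299 + 63 + 2·22 = 406
S: 474 − 406 = 68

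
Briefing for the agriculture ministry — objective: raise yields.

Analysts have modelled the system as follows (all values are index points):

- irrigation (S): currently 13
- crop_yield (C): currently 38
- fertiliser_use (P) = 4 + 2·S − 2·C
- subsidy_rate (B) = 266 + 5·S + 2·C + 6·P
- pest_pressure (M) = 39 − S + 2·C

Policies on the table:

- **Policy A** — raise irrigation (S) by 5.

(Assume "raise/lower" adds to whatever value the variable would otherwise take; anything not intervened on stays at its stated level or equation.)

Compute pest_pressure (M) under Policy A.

Policy A (S + 5):
  S = 13 + 5 = 18
  C = 38
  M = 39 − 18 + 2·38 = 97

97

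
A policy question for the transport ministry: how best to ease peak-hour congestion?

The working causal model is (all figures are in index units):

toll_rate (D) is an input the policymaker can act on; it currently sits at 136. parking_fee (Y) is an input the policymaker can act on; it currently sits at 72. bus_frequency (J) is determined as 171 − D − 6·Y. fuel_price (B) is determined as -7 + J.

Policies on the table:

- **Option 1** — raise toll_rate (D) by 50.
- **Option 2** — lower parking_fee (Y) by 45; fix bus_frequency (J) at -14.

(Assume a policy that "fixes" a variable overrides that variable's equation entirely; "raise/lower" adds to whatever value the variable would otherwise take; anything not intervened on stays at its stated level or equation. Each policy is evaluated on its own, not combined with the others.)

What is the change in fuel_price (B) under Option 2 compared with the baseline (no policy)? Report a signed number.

Baseline:
  D = 136
  Y = 72
  J = 171 − 136 − 6·72 = -397
  B = -7 + (-397) = -404
Option 2 (Y − 45, J := -14):
  D = 136
  Y = 72 − 45 = 27
  J = -14
  B = -7 + (-14) = -21
Change in B: -21 − (-404) = 383

383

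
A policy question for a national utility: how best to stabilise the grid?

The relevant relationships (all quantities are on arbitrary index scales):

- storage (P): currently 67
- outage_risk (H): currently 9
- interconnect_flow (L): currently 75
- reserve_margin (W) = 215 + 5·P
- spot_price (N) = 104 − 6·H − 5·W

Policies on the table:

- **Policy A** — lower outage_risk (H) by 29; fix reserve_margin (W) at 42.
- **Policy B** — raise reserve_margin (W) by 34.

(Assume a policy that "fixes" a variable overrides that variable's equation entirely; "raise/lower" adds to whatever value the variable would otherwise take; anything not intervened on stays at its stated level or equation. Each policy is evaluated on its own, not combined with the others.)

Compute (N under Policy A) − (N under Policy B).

Policy A (H − 29, W := 42):
  P = 67
  H = 9 − 29 = -20
  W = 42
  N = 104 − 6·(-20) − 5·42 = 14
Policy B (W + 34):
  P = 67
  H = 9
  W = 215 + 5·67 (+34 from intervention) = 584
  N = 104 − 6·9 − 5·584 = -2870
N: 14 − (-2870) = 2884

2884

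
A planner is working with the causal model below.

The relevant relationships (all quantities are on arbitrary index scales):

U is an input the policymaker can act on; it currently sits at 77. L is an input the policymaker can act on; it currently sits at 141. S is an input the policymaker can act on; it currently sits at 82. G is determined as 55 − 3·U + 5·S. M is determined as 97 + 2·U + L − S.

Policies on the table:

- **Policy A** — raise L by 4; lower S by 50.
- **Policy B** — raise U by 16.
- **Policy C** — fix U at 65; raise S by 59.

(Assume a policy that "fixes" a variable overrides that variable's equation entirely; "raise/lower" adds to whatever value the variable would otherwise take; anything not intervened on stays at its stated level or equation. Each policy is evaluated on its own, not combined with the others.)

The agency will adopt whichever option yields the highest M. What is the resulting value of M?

Policy A (L + 4, S − 50):
  U = 77
  L = 141 + 4 = 145
  S = 82 − 50 = 32
  M = 97 + 2·77 + 145 − 32 = 364
Policy B (U + 16):
  U = 77 + 16 = 93
  L = 141
  S = 82
  M = 97 + 2·93 + 141 − 82 = 342
Policy C (U := 65, S + 59):
  U = 65
  L = 141
  S = 82 + 59 = 141
  M = 97 + 2·65 + 141 − 141 = 227
Comparing — Policy A: M=364, Policy B: M=342, Policy C: M=227. Highest is 364 (Policy A).

364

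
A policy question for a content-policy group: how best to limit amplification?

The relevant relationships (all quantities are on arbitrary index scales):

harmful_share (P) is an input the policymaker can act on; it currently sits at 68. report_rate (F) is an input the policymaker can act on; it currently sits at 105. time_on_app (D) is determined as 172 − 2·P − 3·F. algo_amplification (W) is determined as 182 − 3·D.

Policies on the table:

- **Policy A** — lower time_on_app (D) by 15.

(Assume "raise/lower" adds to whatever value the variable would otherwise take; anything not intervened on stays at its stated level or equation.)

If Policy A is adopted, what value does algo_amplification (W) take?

1064

Policy A (D − 15):
  P = 68
  F = 105
  D = 172 − 2·68 − 3·105 (−15 from intervention) = -294
  W = 182 − 3·(-294) = 1064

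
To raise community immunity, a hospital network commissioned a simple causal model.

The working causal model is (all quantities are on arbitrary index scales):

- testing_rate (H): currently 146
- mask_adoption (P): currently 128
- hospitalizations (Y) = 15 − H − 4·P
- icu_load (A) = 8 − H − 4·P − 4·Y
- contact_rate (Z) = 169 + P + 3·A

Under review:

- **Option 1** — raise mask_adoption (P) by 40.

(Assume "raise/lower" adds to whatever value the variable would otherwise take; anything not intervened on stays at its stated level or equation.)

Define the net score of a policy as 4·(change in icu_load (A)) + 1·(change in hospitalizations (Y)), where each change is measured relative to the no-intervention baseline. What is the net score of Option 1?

1760

Baseline:
  H = 146
  P = 128
  Y = 15 − 146 − 4·128 = -643
  A = 8 − 146 − 4·128 − 4·(-643) = 1922
Option 1 (P + 40):
  H = 146
  P = 128 + 40 = 168
  Y = 15 − 146 − 4·168 = -803
  A = 8 − 146 − 4·168 − 4·(-803) = 2402
ΔA = 2402 − 1922 = 480; ΔY = -803 − (-643) = -160
Score = 4·480 + 1·(-160) = 1760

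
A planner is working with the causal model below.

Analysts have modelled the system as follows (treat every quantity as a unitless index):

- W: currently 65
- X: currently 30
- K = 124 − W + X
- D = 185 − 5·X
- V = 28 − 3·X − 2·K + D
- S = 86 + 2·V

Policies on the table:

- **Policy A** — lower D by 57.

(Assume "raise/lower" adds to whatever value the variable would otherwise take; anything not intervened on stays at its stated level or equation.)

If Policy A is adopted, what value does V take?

Policy A (D − 57):
  W = 65
  X = 30
  K = 124 − 65 + 30 = 89
  D = 185 − 5·30 (−57 from intervention) = -22
  V = 28 − 3·30 − 2·89 + (-22) = -262

-262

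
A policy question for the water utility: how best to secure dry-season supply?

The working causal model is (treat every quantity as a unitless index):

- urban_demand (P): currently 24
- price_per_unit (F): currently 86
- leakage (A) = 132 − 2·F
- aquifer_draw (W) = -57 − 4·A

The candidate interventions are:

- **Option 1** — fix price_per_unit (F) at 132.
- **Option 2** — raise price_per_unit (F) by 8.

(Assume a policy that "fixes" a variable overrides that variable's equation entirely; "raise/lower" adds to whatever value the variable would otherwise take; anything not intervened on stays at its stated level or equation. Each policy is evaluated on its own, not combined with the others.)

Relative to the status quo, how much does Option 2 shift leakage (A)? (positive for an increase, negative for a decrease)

-16

Baseline:
  F = 86
  A = 132 − 2·86 = -40
Option 2 (F + 8):
  F = 86 + 8 = 94
  A = 132 − 2·94 = -56
Change in A: -56 − (-40) = -16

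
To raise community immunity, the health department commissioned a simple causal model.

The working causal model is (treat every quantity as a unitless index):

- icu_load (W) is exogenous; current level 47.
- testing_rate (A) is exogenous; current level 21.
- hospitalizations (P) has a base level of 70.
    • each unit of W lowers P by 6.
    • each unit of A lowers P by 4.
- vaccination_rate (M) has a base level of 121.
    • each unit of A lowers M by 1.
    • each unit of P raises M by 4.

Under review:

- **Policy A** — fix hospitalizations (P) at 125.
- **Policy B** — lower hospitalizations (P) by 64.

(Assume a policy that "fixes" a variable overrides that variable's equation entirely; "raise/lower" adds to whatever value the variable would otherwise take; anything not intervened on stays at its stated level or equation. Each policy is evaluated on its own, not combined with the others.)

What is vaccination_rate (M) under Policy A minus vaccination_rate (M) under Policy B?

Policy A (P := 125):
  W = 47
  A = 21
  P = 125
  M = 121 − 21 + 4·125 = 600
Policy B (P − 64):
  W = 47
  A = 21
  P = 70 − 6·47 − 4·21 (−64 from intervention) = -360
  M = 121 − 21 + 4·(-360) = -1340
M: 600 − (-1340) = 1940

1940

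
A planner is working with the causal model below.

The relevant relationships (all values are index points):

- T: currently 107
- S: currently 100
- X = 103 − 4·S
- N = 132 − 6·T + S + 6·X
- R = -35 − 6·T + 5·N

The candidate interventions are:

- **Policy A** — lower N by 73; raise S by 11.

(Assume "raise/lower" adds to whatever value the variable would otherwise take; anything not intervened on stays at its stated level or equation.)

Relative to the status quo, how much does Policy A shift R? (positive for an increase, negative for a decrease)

-1630

Baseline:
  T = 107
  S = 100
  X = 103 − 4·100 = -297
  N = 132 − 6·107 + 100 + 6·(-297) = -2192
  R = -35 − 6·107 + 5·(-2192) = -11637
Policy A (N − 73, S + 11):
  T = 107
  S = 100 + 11 = 111
  X = 103 − 4·111 = -341
  N = 132 − 6·107 + 111 + 6·(-341) (−73 from intervention) = -2518
  R = -35 − 6·107 + 5·(-2518) = -13267
Change in R: -13267 − (-11637) = -1630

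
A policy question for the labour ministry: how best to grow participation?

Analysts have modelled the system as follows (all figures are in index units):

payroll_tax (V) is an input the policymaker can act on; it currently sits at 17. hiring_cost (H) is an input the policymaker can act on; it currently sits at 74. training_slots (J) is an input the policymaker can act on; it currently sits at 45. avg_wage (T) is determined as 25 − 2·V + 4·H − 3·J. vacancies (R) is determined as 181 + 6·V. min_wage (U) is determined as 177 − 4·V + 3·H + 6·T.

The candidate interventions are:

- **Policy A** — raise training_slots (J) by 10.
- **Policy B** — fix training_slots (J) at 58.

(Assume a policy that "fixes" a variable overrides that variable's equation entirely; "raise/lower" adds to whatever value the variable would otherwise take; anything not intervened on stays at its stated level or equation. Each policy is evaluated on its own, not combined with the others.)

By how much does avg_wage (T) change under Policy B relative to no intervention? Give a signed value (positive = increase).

-39

Baseline:
  V = 17
  H = 74
  J = 45
  T = 25 − 2·17 + 4·74 − 3·45 = 152
Policy B (J := 58):
  V = 17
  H = 74
  J = 58
  T = 25 − 2·17 + 4·74 − 3·58 = 113
Change in T: 113 − 152 = -39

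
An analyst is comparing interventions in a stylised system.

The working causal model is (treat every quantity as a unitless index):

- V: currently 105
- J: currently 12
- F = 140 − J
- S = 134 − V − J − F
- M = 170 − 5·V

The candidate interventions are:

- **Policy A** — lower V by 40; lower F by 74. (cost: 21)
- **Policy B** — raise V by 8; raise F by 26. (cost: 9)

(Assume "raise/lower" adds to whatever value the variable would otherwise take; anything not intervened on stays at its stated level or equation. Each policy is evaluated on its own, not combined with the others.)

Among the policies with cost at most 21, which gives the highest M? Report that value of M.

-155

Policy A (V − 40, F − 74):
  V = 105 − 40 = 65
  M = 170 − 5·65 = -155
Policy B (V + 8, F + 26):
  V = 105 + 8 = 113
  M = 170 − 5·113 = -395
Comparing — Policy A: M=-155, Policy B: M=-395. Highest is -155 (Policy A).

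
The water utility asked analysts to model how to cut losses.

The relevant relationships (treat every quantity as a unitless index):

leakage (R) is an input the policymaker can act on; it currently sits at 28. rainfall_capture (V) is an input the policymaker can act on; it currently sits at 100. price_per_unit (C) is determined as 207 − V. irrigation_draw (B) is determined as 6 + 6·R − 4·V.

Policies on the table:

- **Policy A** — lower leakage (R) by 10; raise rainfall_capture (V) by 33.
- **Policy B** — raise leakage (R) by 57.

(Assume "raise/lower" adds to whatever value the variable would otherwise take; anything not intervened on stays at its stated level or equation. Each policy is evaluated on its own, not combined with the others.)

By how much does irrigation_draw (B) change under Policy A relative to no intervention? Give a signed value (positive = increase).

Baseline:
  R = 28
  V = 100
  B = 6 + 6·28 − 4·100 = -226
Policy A (R − 10, V + 33):
  R = 28 − 10 = 18
  V = 100 + 33 = 133
  B = 6 + 6·18 − 4·133 = -418
Change in B: -418 − (-226) = -192

-192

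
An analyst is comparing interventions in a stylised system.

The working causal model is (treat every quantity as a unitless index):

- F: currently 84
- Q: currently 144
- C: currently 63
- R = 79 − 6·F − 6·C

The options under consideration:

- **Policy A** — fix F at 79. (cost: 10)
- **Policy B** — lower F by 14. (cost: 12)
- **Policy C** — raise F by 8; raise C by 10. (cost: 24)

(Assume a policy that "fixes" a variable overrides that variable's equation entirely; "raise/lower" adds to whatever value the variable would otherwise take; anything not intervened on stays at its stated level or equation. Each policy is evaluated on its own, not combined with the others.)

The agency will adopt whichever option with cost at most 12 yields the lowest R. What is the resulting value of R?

-773

Policy A (F := 79):
  F = 79
  C = 63
  R = 79 − 6·79 − 6·63 = -773
Policy B (F − 14):
  F = 84 − 14 = 70
  C = 63
  R = 79 − 6·70 − 6·63 = -719
Comparing — Policy A: R=-773, Policy B: R=-719. Lowest is -773 (Policy A).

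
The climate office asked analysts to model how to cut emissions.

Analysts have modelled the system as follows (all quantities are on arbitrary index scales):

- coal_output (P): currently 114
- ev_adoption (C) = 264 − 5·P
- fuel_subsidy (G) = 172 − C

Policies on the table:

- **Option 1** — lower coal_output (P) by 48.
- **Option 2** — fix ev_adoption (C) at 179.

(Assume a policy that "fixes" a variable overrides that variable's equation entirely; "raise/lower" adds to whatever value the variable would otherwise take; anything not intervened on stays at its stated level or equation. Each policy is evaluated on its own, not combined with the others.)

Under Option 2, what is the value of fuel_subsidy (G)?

Option 2 (C := 179):
  P = 114
  C = 179
  G = 172 − 179 = -7

-7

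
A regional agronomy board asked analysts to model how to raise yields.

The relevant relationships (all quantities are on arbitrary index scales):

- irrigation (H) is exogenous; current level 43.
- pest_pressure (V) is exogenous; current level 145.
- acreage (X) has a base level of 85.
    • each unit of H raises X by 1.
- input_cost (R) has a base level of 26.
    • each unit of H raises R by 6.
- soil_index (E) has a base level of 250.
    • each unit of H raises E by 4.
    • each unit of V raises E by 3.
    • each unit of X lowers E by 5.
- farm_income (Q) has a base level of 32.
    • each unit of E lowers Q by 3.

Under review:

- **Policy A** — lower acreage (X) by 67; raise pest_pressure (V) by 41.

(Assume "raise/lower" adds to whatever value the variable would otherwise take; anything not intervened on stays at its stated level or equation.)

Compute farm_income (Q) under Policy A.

-1993

Policy A (X − 67, V + 41):
  H = 43
  V = 145 + 41 = 186
  X = 85 + 43 (−67 from intervention) = 61
  E = 250 + 4·43 + 3·186 − 5·61 = 675
  Q = 32 − 3·675 = -1993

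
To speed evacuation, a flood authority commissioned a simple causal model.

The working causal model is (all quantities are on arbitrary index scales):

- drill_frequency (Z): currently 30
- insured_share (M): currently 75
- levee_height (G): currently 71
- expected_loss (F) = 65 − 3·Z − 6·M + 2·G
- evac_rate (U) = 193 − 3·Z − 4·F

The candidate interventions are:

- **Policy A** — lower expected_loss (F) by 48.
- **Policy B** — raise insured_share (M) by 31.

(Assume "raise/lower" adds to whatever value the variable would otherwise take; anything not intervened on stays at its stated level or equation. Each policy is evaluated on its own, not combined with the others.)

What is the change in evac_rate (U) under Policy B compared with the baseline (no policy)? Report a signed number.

Baseline:
  Z = 30
  M = 75
  G = 71
  F = 65 − 3·30 − 6·75 + 2·71 = -333
  U = 193 − 3·30 − 4·(-333) = 1435
Policy B (M + 31):
  Z = 30
  M = 75 + 31 = 106
  G = 71
  F = 65 − 3·30 − 6·106 + 2·71 = -519
  U = 193 − 3·30 − 4·(-519) = 2179
Change in U: 2179 − 1435 = 744

744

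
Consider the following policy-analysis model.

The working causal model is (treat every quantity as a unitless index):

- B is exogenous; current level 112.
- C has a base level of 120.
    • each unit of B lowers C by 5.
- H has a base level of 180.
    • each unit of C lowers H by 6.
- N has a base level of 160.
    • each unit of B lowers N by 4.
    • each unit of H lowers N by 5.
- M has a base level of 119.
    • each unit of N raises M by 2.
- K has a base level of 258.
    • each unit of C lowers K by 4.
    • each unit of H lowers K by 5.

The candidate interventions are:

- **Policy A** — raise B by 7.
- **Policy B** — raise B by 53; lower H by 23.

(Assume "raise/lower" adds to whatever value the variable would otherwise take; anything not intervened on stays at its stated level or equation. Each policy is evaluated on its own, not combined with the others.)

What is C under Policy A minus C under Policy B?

Policy A (B + 7):
  B = 112 + 7 = 119
  C = 120 − 5·119 = -475
Policy B (B + 53, H − 23):
  B = 112 + 53 = 165
  C = 120 − 5·165 = -705
C: -475 − (-705) = 230

230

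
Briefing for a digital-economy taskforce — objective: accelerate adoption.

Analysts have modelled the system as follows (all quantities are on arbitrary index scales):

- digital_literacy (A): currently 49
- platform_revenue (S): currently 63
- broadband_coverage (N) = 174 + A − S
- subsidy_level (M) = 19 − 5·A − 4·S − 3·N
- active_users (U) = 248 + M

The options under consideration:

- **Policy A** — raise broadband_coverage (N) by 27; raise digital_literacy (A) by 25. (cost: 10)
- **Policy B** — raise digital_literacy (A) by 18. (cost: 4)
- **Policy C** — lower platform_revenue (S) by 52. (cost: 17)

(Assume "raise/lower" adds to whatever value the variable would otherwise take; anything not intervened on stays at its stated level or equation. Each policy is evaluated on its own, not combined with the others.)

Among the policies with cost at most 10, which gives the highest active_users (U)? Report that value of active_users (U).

-854

Policy A (N + 27, A + 25):
  A = 49 + 25 = 74
  S = 63
  N = 174 + 74 − 63 (+27 from intervention) = 212
  M = 19 − 5·74 − 4·63 − 3·212 = -1239
  U = 248 + (-1239) = -991
Policy B (A + 18):
  A = 49 + 18 = 67
  S = 63
  N = 174 + 67 − 63 = 178
  M = 19 − 5·67 − 4·63 − 3·178 = -1102
  U = 248 + (-1102) = -854
Comparing — Policy A: U=-991, Policy B: U=-854. Highest is -854 (Policy B).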